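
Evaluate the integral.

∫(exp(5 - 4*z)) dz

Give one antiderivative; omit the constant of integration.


Answer: -exp(5 - 4*z)/4.


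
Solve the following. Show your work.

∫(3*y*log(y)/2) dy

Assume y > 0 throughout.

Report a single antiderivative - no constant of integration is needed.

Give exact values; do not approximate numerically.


Step 1. Integrate ∫(3*y*log(y)/2) dy by parts with u = log(y), dv = (3*y/2) dy, so v = 3*y**2/4 [assuming y > 0]: now 3*y**2*log(y)/4 + ∫(-3*y/4) dy.
Step 2. Evaluate the standard form: now 3*y**2*log(y)/4 - 3*y**2/8.
Answer: 3*y**2*log(y)/4 - 3*y**2/8.


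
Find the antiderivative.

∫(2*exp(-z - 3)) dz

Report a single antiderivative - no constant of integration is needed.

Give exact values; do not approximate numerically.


Answer: -2*exp(-z - 3).


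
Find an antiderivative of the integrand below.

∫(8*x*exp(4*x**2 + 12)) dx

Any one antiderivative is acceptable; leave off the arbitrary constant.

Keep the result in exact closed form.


Answer: exp(4*x**2 + 12).


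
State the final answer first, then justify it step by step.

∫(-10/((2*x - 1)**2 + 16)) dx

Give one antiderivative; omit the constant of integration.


The answer is -5*atan(x/2 - 1/4)/4.
Step 1. Substitute u = 2*x - 1, turning ∫(-10/((2*x - 1)**2 + 16)) dx into ∫(-5/(u**2 + 16)) du: now ∫(-5/(u**2 + 16)) du.
Step 2. Evaluate the standard form: now -5*atan(u/4)/4.
Step 3. Substitute back u = 2*x - 1: now -5*atan(x/2 - 1/4)/4.
Answer: -5*atan(x/2 - 1/4)/4.


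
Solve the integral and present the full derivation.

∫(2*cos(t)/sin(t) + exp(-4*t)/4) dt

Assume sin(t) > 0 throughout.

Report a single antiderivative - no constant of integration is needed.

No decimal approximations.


Step 1. Rewrite: now ∫(2*cos(t)/sin(t)) dt + ∫(exp(-4*t)/4) dt.
Step 2. Substitute u = sin(t), turning ∫(2*cos(t)/sin(t)) dt into ∫(2/u) du: now ∫(2/u) du + ∫(exp(-4*t)/4) dt.
Step 3. Evaluate the standard form [assuming u > 0]: now 2*log(u) + ∫(exp(-4*t)/4) dt.
Step 4. Substitute back u = sin(t): now 2*log(sin(t)) + ∫(exp(-4*t)/4) dt.
Step 5. Evaluate the standard form: now 2*log(sin(t)) - exp(-4*t)/16.
Answer: 2*log(sin(t)) - exp(-4*t)/16.


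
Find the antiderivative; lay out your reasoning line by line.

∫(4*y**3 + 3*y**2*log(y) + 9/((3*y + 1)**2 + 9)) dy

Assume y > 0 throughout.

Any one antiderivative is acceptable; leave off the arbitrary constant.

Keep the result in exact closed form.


Step 1. Rewrite: now ∫(4*y**3) dy + ∫(3*y**2*log(y)) dy + ∫(9/((3*y + 1)**2 + 9)) dy.
Step 2. Evaluate the standard form: now y**4 + ∫(3*y**2*log(y)) dy + ∫(9/((3*y + 1)**2 + 9)) dy.
Step 3. Integrate ∫(3*y**2*log(y)) dy by parts with u = log(y), dv = (3*y**2) dy, so v = y**3 [assuming y > 0]: now y**4 + y**3*log(y) + ∫(-y**2) dy + ∫(9/((3*y + 1)**2 + 9)) dy.
Step 4. Evaluate the standard form: now y**4 + y**3*log(y) - y**3/3 + ∫(9/((3*y + 1)**2 + 9)) dy.
Step 5. Substitute u = 3*y + 1, turning ∫(9/((3*y + 1)**2 + 9)) dy into ∫(3/(u**2 + 9)) du: now y**4 + y**3*log(y) - y**3/3 + ∫(3/(u**2 + 9)) du.
Step 6. Evaluate the standard form: now y**4 + y**3*log(y) - y**3/3 + atan(u/3).
Step 7. Substitute back u = 3*y + 1: now y**4 + y**3*log(y) - y**3/3 + atan(y + 1/3).
Answer: y**4 + y**3*log(y) - y**3/3 + atan(y + 1/3).


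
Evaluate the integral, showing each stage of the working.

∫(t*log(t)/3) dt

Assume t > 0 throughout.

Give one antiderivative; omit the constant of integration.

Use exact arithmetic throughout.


Step 1. Integrate ∫(t*log(t)/3) dt by parts with u = log(t), dv = (t/3) dt, so v = t**2/6 [assuming t > 0]: now t**2*log(t)/6 + ∫(-t/6) dt.
Step 2. Evaluate the standard form: now t**2*log(t)/6 - t**2/12.
Answer: t**2*log(t)/6 - t**2/12.


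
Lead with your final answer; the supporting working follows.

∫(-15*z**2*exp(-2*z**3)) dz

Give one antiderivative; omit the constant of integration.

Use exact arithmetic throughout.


The answer is 5*exp(-2*z**3)/2.
Step 1. Substitute u = z**3, turning ∫(-15*z**2*exp(-2*z**3)) dz into ∫(-5*exp(-2*u)) du: now ∫(-5*exp(-2*u)) du.
Step 2. Evaluate the standard form: now 5*exp(-2*u)/2.
Step 3. Substitute back u = z**3: now 5*exp(-2*z**3)/2.
Answer: 5*exp(-2*z**3)/2.


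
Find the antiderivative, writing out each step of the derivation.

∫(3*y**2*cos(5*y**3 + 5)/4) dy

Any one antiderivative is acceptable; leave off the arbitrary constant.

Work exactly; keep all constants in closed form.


Step 1. Substitute u = y**3 + 1, turning ∫(3*y**2*cos(5*y**3 + 5)/4) dy into ∫(cos(5*u)/4) du: now ∫(cos(5*u)/4) du.
Step 2. Evaluate the standard form: now sin(5*u)/20.
Step 3. Substitute back u = y**3 + 1: now sin(5*y**3 + 5)/20.
Answer: sin(5*y**3 + 5)/20.


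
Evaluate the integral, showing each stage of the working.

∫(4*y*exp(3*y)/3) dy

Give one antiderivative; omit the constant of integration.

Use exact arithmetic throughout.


Step 1. Integrate ∫(4*y*exp(3*y)/3) dy by parts with u = y, dv = (4*exp(3*y)/3) dy, so v = 4*exp(3*y)/9: now 4*y*exp(3*y)/9 + ∫(-4*exp(3*y)/9) dy.
Step 2. Evaluate the standard form: now 4*y*exp(3*y)/9 - 4*exp(3*y)/27.
Answer: 4*y*exp(3*y)/9 - 4*exp(3*y)/27.


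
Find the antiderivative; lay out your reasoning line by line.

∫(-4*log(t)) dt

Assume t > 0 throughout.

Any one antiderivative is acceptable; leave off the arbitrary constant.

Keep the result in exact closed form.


Step 1. Integrate ∫(-4*log(t)) dt by parts with u = log(t), dv = (-4) dt, so v = -4*t [assuming t > 0]: now -4*t*log(t) + ∫(4) dt.
Step 2. Evaluate the standard form: now -4*t*log(t) + 4*t.
Answer: -4*t*log(t) + 4*t.


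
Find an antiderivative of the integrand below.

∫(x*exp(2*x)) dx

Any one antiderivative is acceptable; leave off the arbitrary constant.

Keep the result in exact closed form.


Answer: x*exp(2*x)/2 - exp(2*x)/4.


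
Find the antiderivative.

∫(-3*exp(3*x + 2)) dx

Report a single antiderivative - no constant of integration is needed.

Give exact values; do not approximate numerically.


Answer: -exp(3*x + 2).


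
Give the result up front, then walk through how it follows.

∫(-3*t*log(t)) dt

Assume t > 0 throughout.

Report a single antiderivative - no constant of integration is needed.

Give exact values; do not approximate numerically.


The answer is -3*t**2*log(t)/2 + 3*t**2/4.
Step 1. Integrate ∫(-3*t*log(t)) dt by parts with u = log(t), dv = (-3*t) dt, so v = -3*t**2/2 [assuming t > 0]: now -3*t**2*log(t)/2 + ∫(3*t/2) dt.
Step 2. Evaluate the standard form: now -3*t**2*log(t)/2 + 3*t**2/4.
Answer: -3*t**2*log(t)/2 + 3*t**2/4.


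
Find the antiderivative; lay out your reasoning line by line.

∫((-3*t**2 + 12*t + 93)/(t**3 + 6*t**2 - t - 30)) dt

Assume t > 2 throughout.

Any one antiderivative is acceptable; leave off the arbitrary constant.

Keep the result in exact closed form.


Step 1. Decompose ∫((-3*t**2 + 12*t + 93)/(t**3 + 6*t**2 - t - 30)) dt by partial fractions, (-3*t**2 + 12*t + 93)/(t**3 + 6*t**2 - t - 30) = -3/(t + 5) - 3/(t + 3) + 3/(t - 2): now ∫(3/(t - 2)) dt + ∫(-3/(t + 3)) dt + ∫(-3/(t + 5)) dt.
Step 2. Evaluate the standard form [assuming t > -3]: now -3*log(t + 3) + ∫(3/(t - 2)) dt + ∫(-3/(t + 5)) dt.
Step 3. Evaluate the standard form [assuming t > 2]: now 3*log(t - 2) - 3*log(t + 3) + ∫(-3/(t + 5)) dt.
Step 4. Evaluate the standard form [assuming t > -5]: now 3*log(t - 2) - 3*log(t + 3) - 3*log(t + 5).
Answer: 3*log(t - 2) - 3*log(t + 3) - 3*log(t + 5).


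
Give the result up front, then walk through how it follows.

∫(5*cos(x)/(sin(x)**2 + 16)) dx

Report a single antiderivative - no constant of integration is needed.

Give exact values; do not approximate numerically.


The answer is 5*atan(sin(x)/4)/4.
Step 1. Substitute u = sin(x), turning ∫(5*cos(x)/(sin(x)**2 + 16)) dx into ∫(5/(u**2 + 16)) du: now ∫(5/(u**2 + 16)) du.
Step 2. Evaluate the standard form: now 5*atan(u/4)/4.
Step 3. Substitute back u = sin(x): now 5*atan(sin(x)/4)/4.
Answer: 5*atan(sin(x)/4)/4.


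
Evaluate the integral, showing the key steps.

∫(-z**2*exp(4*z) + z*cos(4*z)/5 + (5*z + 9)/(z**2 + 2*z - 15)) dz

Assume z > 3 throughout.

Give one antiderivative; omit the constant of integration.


Step 1. Rewrite: now ∫(z*cos(4*z)/5) dz + ∫(-z**2*exp(4*z)) dz + ∫((5*z + 9)/(z**2 + 2*z - 15)) dz.
Step 2. Integrate ∫(z*cos(4*z)/5) dz by parts with u = z, dv = (cos(4*z)/5) dz, so v = sin(4*z)/20: now z*sin(4*z)/20 + ∫(-z**2*exp(4*z)) dz + ∫((5*z + 9)/(z**2 + 2*z - 15)) dz + ∫(-sin(4*z)/20) dz.
Step 3. Evaluate the standard form: now z*sin(4*z)/20 + cos(4*z)/80 + ∫(-z**2*exp(4*z)) dz + ∫((5*z + 9)/(z**2 + 2*z - 15)) dz.
Step 4. Integrate ∫(-z**2*exp(4*z)) dz by parts with u = z**2, dv = (-exp(4*z)) dz, so v = -exp(4*z)/4: now -z**2*exp(4*z)/4 + z*sin(4*z)/20 + cos(4*z)/80 + ∫(z*exp(4*z)/2) dz + ∫((5*z + 9)/(z**2 + 2*z - 15)) dz.
Step 5. Integrate ∫(z*exp(4*z)/2) dz by parts with u = z, dv = (exp(4*z)/2) dz, so v = exp(4*z)/8: now -z**2*exp(4*z)/4 + z*exp(4*z)/8 + z*sin(4*z)/20 + cos(4*z)/80 + ∫((5*z + 9)/(z**2 + 2*z - 15)) dz + ∫(-exp(4*z)/8) dz.
Step 6. Evaluate the standard form: now -z**2*exp(4*z)/4 + z*exp(4*z)/8 + z*sin(4*z)/20 - exp(4*z)/32 + cos(4*z)/80 + ∫((5*z + 9)/(z**2 + 2*z - 15)) dz.
Step 7. Decompose ∫((5*z + 9)/(z**2 + 2*z - 15)) dz by partial fractions, (5*z + 9)/(z**2 + 2*z - 15) = 2/(z + 5) + 3/(z - 3): now -z**2*exp(4*z)/4 + z*exp(4*z)/8 + z*sin(4*z)/20 - exp(4*z)/32 + cos(4*z)/80 + ∫(3/(z - 3)) dz + ∫(2/(z + 5)) dz.
Step 8. Evaluate the standard form [assuming z > -5]: now -z**2*exp(4*z)/4 + z*exp(4*z)/8 + z*sin(4*z)/20 - exp(4*z)/32 + 2*log(z + 5) + cos(4*z)/80 + ∫(3/(z - 3)) dz.
Step 9. Evaluate the standard form [assuming z > 3]: now -z**2*exp(4*z)/4 + z*exp(4*z)/8 + z*sin(4*z)/20 - exp(4*z)/32 + 3*log(z - 3) + 2*log(z + 5) + cos(4*z)/80.
Answer: -z**2*exp(4*z)/4 + z*exp(4*z)/8 + z*sin(4*z)/20 - exp(4*z)/32 + 3*log(z - 3) + 2*log(z + 5) + cos(4*z)/80.


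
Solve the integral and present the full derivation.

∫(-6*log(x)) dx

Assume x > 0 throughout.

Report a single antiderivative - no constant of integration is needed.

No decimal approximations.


Step 1. Integrate ∫(-6*log(x)) dx by parts with u = log(x), dv = (-6) dx, so v = -6*x [assuming x > 0]: now -6*x*log(x) + ∫(6) dx.
Step 2. Evaluate the standard form: now -6*x*log(x) + 6*x.
Answer: -6*x*log(x) + 6*x.


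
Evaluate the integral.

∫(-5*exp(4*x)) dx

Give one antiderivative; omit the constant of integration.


Answer: -5*exp(4*x)/4.


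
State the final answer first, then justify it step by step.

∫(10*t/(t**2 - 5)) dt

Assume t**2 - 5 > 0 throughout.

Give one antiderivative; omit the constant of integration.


The answer is 5*log(t**2 - 5).
Step 1. Substitute u = t**2 - 5, turning ∫(10*t/(t**2 - 5)) dt into ∫(5/u) du: now ∫(5/u) du.
Step 2. Evaluate the standard form [assuming u > 0]: now 5*log(u).
Step 3. Substitute back u = t**2 - 5: now 5*log(t**2 - 5).
Answer: 5*log(t**2 - 5).


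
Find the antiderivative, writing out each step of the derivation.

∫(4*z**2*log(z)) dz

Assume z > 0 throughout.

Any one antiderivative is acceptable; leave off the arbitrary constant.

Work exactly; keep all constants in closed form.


Step 1. Integrate ∫(4*z**2*log(z)) dz by parts with u = log(z), dv = (4*z**2) dz, so v = 4*z**3/3 [assuming z > 0]: now 4*z**3*log(z)/3 + ∫(-4*z**2/3) dz.
Step 2. Evaluate the standard form: now 4*z**3*log(z)/3 - 4*z**3/9.
Answer: 4*z**3*log(z)/3 - 4*z**3/9.


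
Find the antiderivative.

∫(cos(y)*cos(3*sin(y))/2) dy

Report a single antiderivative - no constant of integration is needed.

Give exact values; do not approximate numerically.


Answer: sin(3*sin(y))/6.


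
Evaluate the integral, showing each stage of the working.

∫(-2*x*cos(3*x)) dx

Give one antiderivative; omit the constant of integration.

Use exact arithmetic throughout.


Step 1. Integrate ∫(-2*x*cos(3*x)) dx by parts with u = x, dv = (-2*cos(3*x)) dx, so v = -2*sin(3*x)/3: now -2*x*sin(3*x)/3 + ∫(2*sin(3*x)/3) dx.
Step 2. Evaluate the standard form: now -2*x*sin(3*x)/3 - 2*cos(3*x)/9.
Answer: -2*x*sin(3*x)/3 - 2*cos(3*x)/9.


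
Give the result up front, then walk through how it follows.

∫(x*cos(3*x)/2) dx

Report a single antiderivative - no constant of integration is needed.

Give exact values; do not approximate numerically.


The answer is x*sin(3*x)/6 + cos(3*x)/18.
Step 1. Integrate ∫(x*cos(3*x)/2) dx by parts with u = x, dv = (cos(3*x)/2) dx, so v = sin(3*x)/6: now x*sin(3*x)/6 + ∫(-sin(3*x)/6) dx.
Step 2. Evaluate the standard form: now x*sin(3*x)/6 + cos(3*x)/18.
Answer: x*sin(3*x)/6 + cos(3*x)/18.


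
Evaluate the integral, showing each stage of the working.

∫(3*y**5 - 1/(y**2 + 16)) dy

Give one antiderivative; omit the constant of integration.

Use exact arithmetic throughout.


Step 1. Rewrite: now ∫(3*y**5) dy + ∫(-1/(y**2 + 16)) dy.
Step 2. Evaluate the standard form: now -atan(y/4)/4 + ∫(3*y**5) dy.
Step 3. Evaluate the standard form: now y**6/2 - atan(y/4)/4.
Answer: y**6/2 - atan(y/4)/4.


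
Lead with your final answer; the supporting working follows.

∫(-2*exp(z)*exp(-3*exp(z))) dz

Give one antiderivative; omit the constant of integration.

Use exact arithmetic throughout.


The answer is 2*exp(-3*exp(z))/3.
Step 1. Substitute u = exp(z), turning ∫(-2*exp(z)*exp(-3*exp(z))) dz into ∫(-2*exp(-3*u)) du: now ∫(-2*exp(-3*u)) du.
Step 2. Evaluate the standard form: now 2*exp(-3*u)/3.
Step 3. Substitute back u = exp(z): now 2*exp(-3*exp(z))/3.
Answer: 2*exp(-3*exp(z))/3.


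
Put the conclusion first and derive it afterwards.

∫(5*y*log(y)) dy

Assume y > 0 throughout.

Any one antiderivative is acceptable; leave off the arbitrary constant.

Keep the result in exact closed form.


The answer is 5*y**2*log(y)/2 - 5*y**2/4.
Step 1. Integrate ∫(5*y*log(y)) dy by parts with u = log(y), dv = (5*y) dy, so v = 5*y**2/2 [assuming y > 0]: now 5*y**2*log(y)/2 + ∫(-5*y/2) dy.
Step 2. Evaluate the standard form: now 5*y**2*log(y)/2 - 5*y**2/4.
Answer: 5*y**2*log(y)/2 - 5*y**2/4.


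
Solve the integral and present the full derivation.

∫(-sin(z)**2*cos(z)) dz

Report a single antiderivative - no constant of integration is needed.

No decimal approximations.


Step 1. Substitute u = sin(z), turning ∫(-sin(z)**2*cos(z)) dz into ∫(-u**2) du: now ∫(-u**2) du.
Step 2. Evaluate the standard form: now -u**3/3.
Step 3. Substitute back u = sin(z): now -sin(z)**3/3.
Answer: -sin(z)**3/3.


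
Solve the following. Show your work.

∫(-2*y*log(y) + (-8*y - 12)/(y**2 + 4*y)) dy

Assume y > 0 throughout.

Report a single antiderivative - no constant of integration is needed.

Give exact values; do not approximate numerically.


Step 1. Rewrite: now ∫(-2*y*log(y)) dy + ∫((-8*y - 12)/(y**2 + 4*y)) dy.
Step 2. Decompose ∫((-8*y - 12)/(y**2 + 4*y)) dy by partial fractions, (-8*y - 12)/(y**2 + 4*y) = -5/(y + 4) - 3/y: now ∫(-3/y) dy + ∫(-2*y*log(y)) dy + ∫(-5/(y + 4)) dy.
Step 3. Evaluate the standard form [assuming y > -4]: now -5*log(y + 4) + ∫(-3/y) dy + ∫(-2*y*log(y)) dy.
Step 4. Evaluate the standard form [assuming y > 0]: now -3*log(y) - 5*log(y + 4) + ∫(-2*y*log(y)) dy.
Step 5. Integrate ∫(-2*y*log(y)) dy by parts with u = log(y), dv = (-2*y) dy, so v = -y**2 [assuming y > 0]: now -y**2*log(y) - 3*log(y) - 5*log(y + 4) + ∫(y) dy.
Step 6. Evaluate the standard form: now -y**2*log(y) + y**2/2 - 3*log(y) - 5*log(y + 4).
Answer: -y**2*log(y) + y**2/2 - 3*log(y) - 5*log(y + 4).


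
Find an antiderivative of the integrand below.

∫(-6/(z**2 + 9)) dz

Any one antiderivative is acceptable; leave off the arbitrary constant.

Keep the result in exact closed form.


Answer: -2*atan(z/3).


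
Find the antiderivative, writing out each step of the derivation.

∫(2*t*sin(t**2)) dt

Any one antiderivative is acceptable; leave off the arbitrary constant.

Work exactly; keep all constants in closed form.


Step 1. Substitute u = t**2, turning ∫(2*t*sin(t**2)) dt into ∫(sin(u)) du: now ∫(sin(u)) du.
Step 2. Evaluate the standard form: now -cos(u).
Step 3. Substitute back u = t**2: now -cos(t**2).
Answer: -cos(t**2).


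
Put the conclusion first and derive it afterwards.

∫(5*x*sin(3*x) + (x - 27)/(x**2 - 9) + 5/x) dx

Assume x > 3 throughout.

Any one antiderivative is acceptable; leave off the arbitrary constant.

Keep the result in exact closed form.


The answer is -5*x*cos(3*x)/3 + 5*log(x) - 4*log(x - 3) + 5*log(x + 3) + 5*sin(3*x)/9.
Step 1. Rewrite: now ∫(5/x) dx + ∫(5*x*sin(3*x)) dx + ∫((x - 27)/(x**2 - 9)) dx.
Step 2. Decompose ∫((x - 27)/(x**2 - 9)) dx by partial fractions, (x - 27)/(x**2 - 9) = 5/(x + 3) - 4/(x - 3): now ∫(5/x) dx + ∫(5*x*sin(3*x)) dx + ∫(-4/(x - 3)) dx + ∫(5/(x + 3)) dx.
Step 3. Evaluate the standard form [assuming x > -3]: now 5*log(x + 3) + ∫(5/x) dx + ∫(5*x*sin(3*x)) dx + ∫(-4/(x - 3)) dx.
Step 4. Evaluate the standard form [assuming x > 3]: now -4*log(x - 3) + 5*log(x + 3) + ∫(5/x) dx + ∫(5*x*sin(3*x)) dx.
Step 5. Evaluate the standard form [assuming x > 0]: now 5*log(x) - 4*log(x - 3) + 5*log(x + 3) + ∫(5*x*sin(3*x)) dx.
Step 6. Integrate ∫(5*x*sin(3*x)) dx by parts with u = x, dv = (5*sin(3*x)) dx, so v = -5*cos(3*x)/3: now -5*x*cos(3*x)/3 + 5*log(x) - 4*log(x - 3) + 5*log(x + 3) + ∫(5*cos(3*x)/3) dx.
Step 7. Evaluate the standard form: now -5*x*cos(3*x)/3 + 5*log(x) - 4*log(x - 3) + 5*log(x + 3) + 5*sin(3*x)/9.
Answer: -5*x*cos(3*x)/3 + 5*log(x) - 4*log(x - 3) + 5*log(x + 3) + 5*sin(3*x)/9.


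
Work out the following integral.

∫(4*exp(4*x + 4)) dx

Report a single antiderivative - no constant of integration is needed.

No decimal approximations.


Answer: exp(4*x + 4).


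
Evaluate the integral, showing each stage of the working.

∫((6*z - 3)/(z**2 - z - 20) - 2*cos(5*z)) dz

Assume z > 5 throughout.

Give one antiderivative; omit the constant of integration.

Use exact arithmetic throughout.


Step 1. Rewrite: now ∫((6*z - 3)/(z**2 - z - 20)) dz + ∫(-2*cos(5*z)) dz.
Step 2. Evaluate the standard form: now -2*sin(5*z)/5 + ∫((6*z - 3)/(z**2 - z - 20)) dz.
Step 3. Decompose ∫((6*z - 3)/(z**2 - z - 20)) dz by partial fractions, (6*z - 3)/(z**2 - z - 20) = 3/(z + 4) + 3/(z - 5): now -2*sin(5*z)/5 + ∫(3/(z - 5)) dz + ∫(3/(z + 4)) dz.
Step 4. Evaluate the standard form [assuming z > -4]: now 3*log(z + 4) - 2*sin(5*z)/5 + ∫(3/(z - 5)) dz.
Step 5. Evaluate the standard form [assuming z > 5]: now 3*log(z - 5) + 3*log(z + 4) - 2*sin(5*z)/5.
Answer: 3*log(z - 5) + 3*log(z + 4) - 2*sin(5*z)/5.


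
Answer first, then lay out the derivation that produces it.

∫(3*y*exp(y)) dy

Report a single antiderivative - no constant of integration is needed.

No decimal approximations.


The answer is 3*y*exp(y) - 3*exp(y).
Step 1. Integrate ∫(3*y*exp(y)) dy by parts with u = y, dv = (3*exp(y)) dy, so v = 3*exp(y): now 3*y*exp(y) + ∫(-3*exp(y)) dy.
Step 2. Evaluate the standard form: now 3*y*exp(y) - 3*exp(y).
Answer: 3*y*exp(y) - 3*exp(y).


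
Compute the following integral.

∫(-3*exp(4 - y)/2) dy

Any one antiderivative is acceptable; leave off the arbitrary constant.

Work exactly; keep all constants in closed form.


Answer: 3*exp(4 - y)/2.


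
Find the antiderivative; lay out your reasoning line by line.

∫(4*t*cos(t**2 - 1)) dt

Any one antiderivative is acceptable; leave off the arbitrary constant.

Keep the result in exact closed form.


Step 1. Substitute u = t**2 - 1, turning ∫(4*t*cos(t**2 - 1)) dt into ∫(2*cos(u)) du: now ∫(2*cos(u)) du.
Step 2. Evaluate the standard form: now 2*sin(u).
Step 3. Substitute back u = t**2 - 1: now 2*sin(t**2 - 1).
Answer: 2*sin(t**2 - 1).


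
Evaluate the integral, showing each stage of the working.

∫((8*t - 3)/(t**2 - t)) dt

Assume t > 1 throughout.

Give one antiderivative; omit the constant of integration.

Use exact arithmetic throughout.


Step 1. Decompose ∫((8*t - 3)/(t**2 - t)) dt by partial fractions, (8*t - 3)/(t**2 - t) = 5/(t - 1) + 3/t: now ∫(3/t) dt + ∫(5/(t - 1)) dt.
Step 2. Evaluate the standard form [assuming t > 1]: now 5*log(t - 1) + ∫(3/t) dt.
Step 3. Evaluate the standard form [assuming t > 0]: now 3*log(t) + 5*log(t - 1).
Answer: 3*log(t) + 5*log(t - 1).


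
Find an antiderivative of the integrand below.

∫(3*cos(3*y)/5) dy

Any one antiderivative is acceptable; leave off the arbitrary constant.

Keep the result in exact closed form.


Answer: sin(3*y)/5.


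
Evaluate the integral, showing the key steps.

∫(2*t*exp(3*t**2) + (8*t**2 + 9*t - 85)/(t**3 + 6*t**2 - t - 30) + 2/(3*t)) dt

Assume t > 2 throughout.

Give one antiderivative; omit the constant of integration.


Step 1. Rewrite: now ∫(2/(3*t)) dt + ∫(2*t*exp(3*t**2)) dt + ∫((8*t**2 + 9*t - 85)/(t**3 + 6*t**2 - t - 30)) dt.
Step 2. Substitute u = t**2, turning ∫(2*t*exp(3*t**2)) dt into ∫(exp(3*u)) du: now ∫(2/(3*t)) dt + ∫((8*t**2 + 9*t - 85)/(t**3 + 6*t**2 - t - 30)) dt + ∫(exp(3*u)) du.
Step 3. Evaluate the standard form: now exp(3*u)/3 + ∫(2/(3*t)) dt + ∫((8*t**2 + 9*t - 85)/(t**3 + 6*t**2 - t - 30)) dt.
Step 4. Substitute back u = t**2: now exp(3*t**2)/3 + ∫(2/(3*t)) dt + ∫((8*t**2 + 9*t - 85)/(t**3 + 6*t**2 - t - 30)) dt.
Step 5. Decompose ∫((8*t**2 + 9*t - 85)/(t**3 + 6*t**2 - t - 30)) dt by partial fractions, (8*t**2 + 9*t - 85)/(t**3 + 6*t**2 - t - 30) = 5/(t + 5) + 4/(t + 3) - 1/(t - 2): now exp(3*t**2)/3 + ∫(2/(3*t)) dt + ∫(-1/(t - 2)) dt + ∫(4/(t + 3)) dt + ∫(5/(t + 5)) dt.
Step 6. Evaluate the standard form [assuming t > -5]: now exp(3*t**2)/3 + 5*log(t + 5) + ∫(2/(3*t)) dt + ∫(-1/(t - 2)) dt + ∫(4/(t + 3)) dt.
Step 7. Evaluate the standard form [assuming t > 2]: now exp(3*t**2)/3 - log(t - 2) + 5*log(t + 5) + ∫(2/(3*t)) dt + ∫(4/(t + 3)) dt.
Step 8. Evaluate the standard form [assuming t > -3]: now exp(3*t**2)/3 - log(t - 2) + 4*log(t + 3) + 5*log(t + 5) + ∫(2/(3*t)) dt.
Step 9. Evaluate the standard form [assuming t > 0]: now exp(3*t**2)/3 + 2*log(t)/3 - log(t - 2) + 4*log(t + 3) + 5*log(t + 5).
Answer: exp(3*t**2)/3 + 2*log(t)/3 - log(t - 2) + 4*log(t + 3) + 5*log(t + 5).


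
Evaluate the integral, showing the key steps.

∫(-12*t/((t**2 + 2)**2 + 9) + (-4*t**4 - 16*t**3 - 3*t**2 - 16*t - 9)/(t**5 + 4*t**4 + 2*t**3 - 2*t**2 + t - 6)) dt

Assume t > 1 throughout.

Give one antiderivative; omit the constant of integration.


Step 1. Rewrite: now ∫(-12*t/((t**2 + 2)**2 + 9)) dt + ∫((-4*t**4 - 16*t**3 - 3*t**2 - 16*t - 9)/(t**5 + 4*t**4 + 2*t**3 - 2*t**2 + t - 6)) dt.
Step 2. Substitute u = t**2 + 2, turning ∫(-12*t/((t**2 + 2)**2 + 9)) dt into ∫(-6/(u**2 + 9)) du: now ∫((-4*t**4 - 16*t**3 - 3*t**2 - 16*t - 9)/(t**5 + 4*t**4 + 2*t**3 - 2*t**2 + t - 6)) dt + ∫(-6/(u**2 + 9)) du.
Step 3. Evaluate the standard form: now -2*atan(u/3) + ∫((-4*t**4 - 16*t**3 - 3*t**2 - 16*t - 9)/(t**5 + 4*t**4 + 2*t**3 - 2*t**2 + t - 6)) dt.
Step 4. Substitute back u = t**2 + 2: now -2*atan(t**2/3 + 2/3) + ∫((-4*t**4 - 16*t**3 - 3*t**2 - 16*t - 9)/(t**5 + 4*t**4 + 2*t**3 - 2*t**2 + t - 6)) dt.
Step 5. Decompose ∫((-4*t**4 - 16*t**3 - 3*t**2 - 16*t - 9)/(t**5 + 4*t**4 + 2*t**3 - 2*t**2 + t - 6)) dt by partial fractions, (-4*t**4 - 16*t**3 - 3*t**2 - 16*t - 9)/(t**5 + 4*t**4 + 2*t**3 - 2*t**2 + t - 6) = 1/(t**2 + 1) + 3/(t + 3) - 5/(t + 2) - 2/(t - 1): now -2*atan(t**2/3 + 2/3) + ∫(-2/(t - 1)) dt + ∫(-5/(t + 2)) dt + ∫(3/(t + 3)) dt + ∫(1/(t**2 + 1)) dt.
Step 6. Evaluate the standard form [assuming t > -2]: now -5*log(t + 2) - 2*atan(t**2/3 + 2/3) + ∫(-2/(t - 1)) dt + ∫(3/(t + 3)) dt + ∫(1/(t**2 + 1)) dt.
Step 7. Evaluate the standard form [assuming t > 1]: now -2*log(t - 1) - 5*log(t + 2) - 2*atan(t**2/3 + 2/3) + ∫(3/(t + 3)) dt + ∫(1/(t**2 + 1)) dt.
Step 8. Evaluate the standard form [assuming t > -3]: now -2*log(t - 1) - 5*log(t + 2) + 3*log(t + 3) - 2*atan(t**2/3 + 2/3) + ∫(1/(t**2 + 1)) dt.
Step 9. Evaluate the standard form: now -2*log(t - 1) - 5*log(t + 2) + 3*log(t + 3) + atan(t) - 2*atan(t**2/3 + 2/3).
Answer: -2*log(t - 1) - 5*log(t + 2) + 3*log(t + 3) + atan(t) - 2*atan(t**2/3 + 2/3).


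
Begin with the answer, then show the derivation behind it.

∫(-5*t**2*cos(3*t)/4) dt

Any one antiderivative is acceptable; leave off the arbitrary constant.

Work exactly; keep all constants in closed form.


The answer is -5*t**2*sin(3*t)/12 - 5*t*cos(3*t)/18 + 5*sin(3*t)/54.
Step 1. Integrate ∫(-5*t**2*cos(3*t)/4) dt by parts with u = t**2, dv = (-5*cos(3*t)/4) dt, so v = -5*sin(3*t)/12: now -5*t**2*sin(3*t)/12 + ∫(5*t*sin(3*t)/6) dt.
Step 2. Integrate ∫(5*t*sin(3*t)/6) dt by parts with u = t, dv = (5*sin(3*t)/6) dt, so v = -5*cos(3*t)/18: now -5*t**2*sin(3*t)/12 - 5*t*cos(3*t)/18 + ∫(5*cos(3*t)/18) dt.
Step 3. Evaluate the standard form: now -5*t**2*sin(3*t)/12 - 5*t*cos(3*t)/18 + 5*sin(3*t)/54.
Answer: -5*t**2*sin(3*t)/12 - 5*t*cos(3*t)/18 + 5*sin(3*t)/54.


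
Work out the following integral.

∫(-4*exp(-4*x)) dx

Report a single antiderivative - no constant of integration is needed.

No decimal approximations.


Answer: exp(-4*x).


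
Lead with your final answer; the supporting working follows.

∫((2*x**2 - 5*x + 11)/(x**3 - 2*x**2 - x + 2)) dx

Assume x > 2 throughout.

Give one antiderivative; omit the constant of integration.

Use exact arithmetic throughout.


The answer is 3*log(x - 2) - 4*log(x - 1) + 3*log(x + 1).
Step 1. Decompose ∫((2*x**2 - 5*x + 11)/(x**3 - 2*x**2 - x + 2)) dx by partial fractions, (2*x**2 - 5*x + 11)/(x**3 - 2*x**2 - x + 2) = 3/(x + 1) - 4/(x - 1) + 3/(x - 2): now ∫(3/(x - 2)) dx + ∫(-4/(x - 1)) dx + ∫(3/(x + 1)) dx.
Step 2. Evaluate the standard form [assuming x > 2]: now 3*log(x - 2) + ∫(-4/(x - 1)) dx + ∫(3/(x + 1)) dx.
Step 3. Evaluate the standard form [assuming x > -1]: now 3*log(x - 2) + 3*log(x + 1) + ∫(-4/(x - 1)) dx.
Step 4. Evaluate the standard form [assuming x > 1]: now 3*log(x - 2) - 4*log(x - 1) + 3*log(x + 1).
Answer: 3*log(x - 2) - 4*log(x - 1) + 3*log(x + 1).


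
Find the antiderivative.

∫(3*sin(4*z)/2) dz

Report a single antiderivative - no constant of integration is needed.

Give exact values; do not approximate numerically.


Answer: -3*cos(4*z)/8.


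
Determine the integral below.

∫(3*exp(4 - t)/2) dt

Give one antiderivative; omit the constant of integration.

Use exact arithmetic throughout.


Answer: -3*exp(4 - t)/2.


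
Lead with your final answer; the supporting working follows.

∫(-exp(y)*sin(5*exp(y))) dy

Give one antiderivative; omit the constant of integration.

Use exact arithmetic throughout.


The answer is cos(5*exp(y))/5.
Step 1. Substitute u = exp(y), turning ∫(-exp(y)*sin(5*exp(y))) dy into ∫(-sin(5*u)) du: now ∫(-sin(5*u)) du.
Step 2. Evaluate the standard form: now cos(5*u)/5.
Step 3. Substitute back u = exp(y): now cos(5*exp(y))/5.
Answer: cos(5*exp(y))/5.


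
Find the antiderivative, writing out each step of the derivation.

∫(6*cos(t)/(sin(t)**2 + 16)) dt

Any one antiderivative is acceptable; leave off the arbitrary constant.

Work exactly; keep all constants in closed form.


Step 1. Substitute u = sin(t), turning ∫(6*cos(t)/(sin(t)**2 + 16)) dt into ∫(6/(u**2 + 16)) du: now ∫(6/(u**2 + 16)) du.
Step 2. Evaluate the standard form: now 3*atan(u/4)/2.
Step 3. Substitute back u = sin(t): now 3*atan(sin(t)/4)/2.
Answer: 3*atan(sin(t)/4)/2.


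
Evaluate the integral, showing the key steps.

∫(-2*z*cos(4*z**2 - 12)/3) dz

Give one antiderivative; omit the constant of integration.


Step 1. Substitute u = z**2 - 3, turning ∫(-2*z*cos(4*z**2 - 12)/3) dz into ∫(-cos(4*u)/3) du: now ∫(-cos(4*u)/3) du.
Step 2. Evaluate the standard form: now -sin(4*u)/12.
Step 3. Substitute back u = z**2 - 3: now -sin(4*z**2 - 12)/12.
Answer: -sin(4*z**2 - 12)/12.


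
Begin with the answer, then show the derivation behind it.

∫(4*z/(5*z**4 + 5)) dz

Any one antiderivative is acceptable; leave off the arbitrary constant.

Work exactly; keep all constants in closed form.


The answer is 2*atan(z**2)/5.
Step 1. Substitute u = z**2, turning ∫(4*z/(5*z**4 + 5)) dz into ∫(2/(5*(u**2 + 1))) du: now ∫(2/(5*(u**2 + 1))) du.
Step 2. Evaluate the standard form: now 2*atan(u)/5.
Step 3. Substitute back u = z**2: now 2*atan(z**2)/5.
Answer: 2*atan(z**2)/5.


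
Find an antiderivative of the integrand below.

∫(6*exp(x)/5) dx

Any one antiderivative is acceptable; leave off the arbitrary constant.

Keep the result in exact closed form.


Answer: 6*exp(x)/5.


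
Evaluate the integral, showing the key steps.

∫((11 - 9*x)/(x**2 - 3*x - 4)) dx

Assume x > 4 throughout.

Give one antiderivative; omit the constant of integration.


Step 1. Decompose ∫((11 - 9*x)/(x**2 - 3*x - 4)) dx by partial fractions, (11 - 9*x)/(x**2 - 3*x - 4) = -4/(x + 1) - 5/(x - 4): now ∫(-5/(x - 4)) dx + ∫(-4/(x + 1)) dx.
Step 2. Evaluate the standard form [assuming x > -1]: now -4*log(x + 1) + ∫(-5/(x - 4)) dx.
Step 3. Evaluate the standard form [assuming x > 4]: now -5*log(x - 4) - 4*log(x + 1).
Answer: -5*log(x - 4) - 4*log(x + 1).


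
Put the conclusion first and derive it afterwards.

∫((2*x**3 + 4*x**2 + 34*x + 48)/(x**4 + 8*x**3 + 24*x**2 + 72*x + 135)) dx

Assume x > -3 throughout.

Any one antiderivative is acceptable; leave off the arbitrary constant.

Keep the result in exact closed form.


The answer is -2*log(x + 3) + 4*log(x + 5) + 2*atan(x/3)/3.
Step 1. Decompose ∫((2*x**3 + 4*x**2 + 34*x + 48)/(x**4 + 8*x**3 + 24*x**2 + 72*x + 135)) dx by partial fractions, (2*x**3 + 4*x**2 + 34*x + 48)/(x**4 + 8*x**3 + 24*x**2 + 72*x + 135) = 2/(x**2 + 9) + 4/(x + 5) - 2/(x + 3): now ∫(-2/(x + 3)) dx + ∫(4/(x + 5)) dx + ∫(2/(x**2 + 9)) dx.
Step 2. Evaluate the standard form [assuming x > -5]: now 4*log(x + 5) + ∫(-2/(x + 3)) dx + ∫(2/(x**2 + 9)) dx.
Step 3. Evaluate the standard form [assuming x > -3]: now -2*log(x + 3) + 4*log(x + 5) + ∫(2/(x**2 + 9)) dx.
Step 4. Evaluate the standard form: now -2*log(x + 3) + 4*log(x + 5) + 2*atan(x/3)/3.
Answer: -2*log(x + 3) + 4*log(x + 5) + 2*atan(x/3)/3.


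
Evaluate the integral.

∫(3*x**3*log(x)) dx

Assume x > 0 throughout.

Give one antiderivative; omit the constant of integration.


Answer: 3*x**4*log(x)/4 - 3*x**4/16.


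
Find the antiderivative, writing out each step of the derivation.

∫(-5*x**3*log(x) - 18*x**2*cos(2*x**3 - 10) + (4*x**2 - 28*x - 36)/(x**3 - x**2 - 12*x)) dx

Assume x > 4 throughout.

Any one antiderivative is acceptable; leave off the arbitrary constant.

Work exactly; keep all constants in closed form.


Step 1. Rewrite: now ∫(-18*x**2*cos(2*x**3 - 10)) dx + ∫(-5*x**3*log(x)) dx + ∫((4*x**2 - 28*x - 36)/(x**3 - x**2 - 12*x)) dx.
Step 2. Decompose ∫((4*x**2 - 28*x - 36)/(x**3 - x**2 - 12*x)) dx by partial fractions, (4*x**2 - 28*x - 36)/(x**3 - x**2 - 12*x) = 4/(x + 3) - 3/(x - 4) + 3/x: now ∫(3/x) dx + ∫(-18*x**2*cos(2*x**3 - 10)) dx + ∫(-5*x**3*log(x)) dx + ∫(-3/(x - 4)) dx + ∫(4/(x + 3)) dx.
Step 3. Evaluate the standard form [assuming x > 4]: now -3*log(x - 4) + ∫(3/x) dx + ∫(-18*x**2*cos(2*x**3 - 10)) dx + ∫(-5*x**3*log(x)) dx + ∫(4/(x + 3)) dx.
Step 4. Evaluate the standard form [assuming x > -3]: now -3*log(x - 4) + 4*log(x + 3) + ∫(3/x) dx + ∫(-18*x**2*cos(2*x**3 - 10)) dx + ∫(-5*x**3*log(x)) dx.
Step 5. Evaluate the standard form [assuming x > 0]: now 3*log(x) - 3*log(x - 4) + 4*log(x + 3) + ∫(-18*x**2*cos(2*x**3 - 10)) dx + ∫(-5*x**3*log(x)) dx.
Step 6. Integrate ∫(-5*x**3*log(x)) dx by parts with u = log(x), dv = (-5*x**3) dx, so v = -5*x**4/4 [assuming x > 0]: now -5*x**4*log(x)/4 + 3*log(x) - 3*log(x - 4) + 4*log(x + 3) + ∫(5*x**3/4) dx + ∫(-18*x**2*cos(2*x**3 - 10)) dx.
Step 7. Evaluate the standard form: now -5*x**4*log(x)/4 + 5*x**4/16 + 3*log(x) - 3*log(x - 4) + 4*log(x + 3) + ∫(-18*x**2*cos(2*x**3 - 10)) dx.
Step 8. Substitute u = x**3 - 5, turning ∫(-18*x**2*cos(2*x**3 - 10)) dx into ∫(-6*cos(2*u)) du: now -5*x**4*log(x)/4 + 5*x**4/16 + 3*log(x) - 3*log(x - 4) + 4*log(x + 3) + ∫(-6*cos(2*u)) du.
Step 9. Evaluate the standard form: now -5*x**4*log(x)/4 + 5*x**4/16 + 3*log(x) - 3*log(x - 4) + 4*log(x + 3) - 3*sin(2*u).
Step 10. Substitute back u = x**3 - 5: now -5*x**4*log(x)/4 + 5*x**4/16 + 3*log(x) - 3*log(x - 4) + 4*log(x + 3) - 3*sin(2*x**3 - 10).
Answer: -5*x**4*log(x)/4 + 5*x**4/16 + 3*log(x) - 3*log(x - 4) + 4*log(x + 3) - 3*sin(2*x**3 - 10).


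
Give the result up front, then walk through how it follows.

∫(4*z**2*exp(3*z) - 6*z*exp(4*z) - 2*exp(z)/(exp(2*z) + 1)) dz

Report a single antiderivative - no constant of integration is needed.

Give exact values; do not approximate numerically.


The answer is 4*z**2*exp(3*z)/3 - 3*z*exp(4*z)/2 - 8*z*exp(3*z)/9 + 3*exp(4*z)/8 + 8*exp(3*z)/27 - 2*atan(exp(z)).
Step 1. Rewrite: now ∫(-6*z*exp(4*z)) dz + ∫(4*z**2*exp(3*z)) dz + ∫(-2*exp(z)/(exp(2*z) + 1)) dz.
Step 2. Integrate ∫(-6*z*exp(4*z)) dz by parts with u = z, dv = (-6*exp(4*z)) dz, so v = -3*exp(4*z)/2: now -3*z*exp(4*z)/2 + ∫(4*z**2*exp(3*z)) dz + ∫(-2*exp(z)/(exp(2*z) + 1)) dz + ∫(3*exp(4*z)/2) dz.
Step 3. Evaluate the standard form: now -3*z*exp(4*z)/2 + 3*exp(4*z)/8 + ∫(4*z**2*exp(3*z)) dz + ∫(-2*exp(z)/(exp(2*z) + 1)) dz.
Step 4. Integrate ∫(4*z**2*exp(3*z)) dz by parts with u = z**2, dv = (4*exp(3*z)) dz, so v = 4*exp(3*z)/3: now 4*z**2*exp(3*z)/3 - 3*z*exp(4*z)/2 + 3*exp(4*z)/8 + ∫(-8*z*exp(3*z)/3) dz + ∫(-2*exp(z)/(exp(2*z) + 1)) dz.
Step 5. Integrate ∫(-8*z*exp(3*z)/3) dz by parts with u = z, dv = (-8*exp(3*z)/3) dz, so v = -8*exp(3*z)/9: now 4*z**2*exp(3*z)/3 - 3*z*exp(4*z)/2 - 8*z*exp(3*z)/9 + 3*exp(4*z)/8 + ∫(-2*exp(z)/(exp(2*z) + 1)) dz + ∫(8*exp(3*z)/9) dz.
Step 6. Evaluate the standard form: now 4*z**2*exp(3*z)/3 - 3*z*exp(4*z)/2 - 8*z*exp(3*z)/9 + 3*exp(4*z)/8 + 8*exp(3*z)/27 + ∫(-2*exp(z)/(exp(2*z) + 1)) dz.
Step 7. Substitute u = exp(z), turning ∫(-2*exp(z)/(exp(2*z) + 1)) dz into ∫(-2/(u**2 + 1)) du: now 4*z**2*exp(3*z)/3 - 3*z*exp(4*z)/2 - 8*z*exp(3*z)/9 + 3*exp(4*z)/8 + 8*exp(3*z)/27 + ∫(-2/(u**2 + 1)) du.
Step 8. Evaluate the standard form: now 4*z**2*exp(3*z)/3 - 3*z*exp(4*z)/2 - 8*z*exp(3*z)/9 + 3*exp(4*z)/8 + 8*exp(3*z)/27 - 2*atan(u).
Step 9. Substitute back u = exp(z): now 4*z**2*exp(3*z)/3 - 3*z*exp(4*z)/2 - 8*z*exp(3*z)/9 + 3*exp(4*z)/8 + 8*exp(3*z)/27 - 2*atan(exp(z)).
Answer: 4*z**2*exp(3*z)/3 - 3*z*exp(4*z)/2 - 8*z*exp(3*z)/9 + 3*exp(4*z)/8 + 8*exp(3*z)/27 - 2*atan(exp(z)).


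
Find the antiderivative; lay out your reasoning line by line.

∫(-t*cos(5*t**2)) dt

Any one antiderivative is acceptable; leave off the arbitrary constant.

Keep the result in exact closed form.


Step 1. Substitute u = t**2, turning ∫(-t*cos(5*t**2)) dt into ∫(-cos(5*u)/2) du: now ∫(-cos(5*u)/2) du.
Step 2. Evaluate the standard form: now -sin(5*u)/10.
Step 3. Substitute back u = t**2: now -sin(5*t**2)/10.
Answer: -sin(5*t**2)/10.


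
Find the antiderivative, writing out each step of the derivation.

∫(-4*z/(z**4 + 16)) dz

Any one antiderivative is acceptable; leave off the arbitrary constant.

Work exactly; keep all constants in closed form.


Step 1. Substitute u = z**2, turning ∫(-4*z/(z**4 + 16)) dz into ∫(-2/(u**2 + 16)) du: now ∫(-2/(u**2 + 16)) du.
Step 2. Evaluate the standard form: now -atan(u/4)/2.
Step 3. Substitute back u = z**2: now -atan(z**2/4)/2.
Answer: -atan(z**2/4)/2.


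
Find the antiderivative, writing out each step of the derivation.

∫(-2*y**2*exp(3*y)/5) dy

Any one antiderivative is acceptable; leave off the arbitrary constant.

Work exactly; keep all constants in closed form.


Step 1. Integrate ∫(-2*y**2*exp(3*y)/5) dy by parts with u = y**2, dv = (-2*exp(3*y)/5) dy, so v = -2*exp(3*y)/15: now -2*y**2*exp(3*y)/15 + ∫(4*y*exp(3*y)/15) dy.
Step 2. Integrate ∫(4*y*exp(3*y)/15) dy by parts with u = y, dv = (4*exp(3*y)/15) dy, so v = 4*exp(3*y)/45: now -2*y**2*exp(3*y)/15 + 4*y*exp(3*y)/45 + ∫(-4*exp(3*y)/45) dy.
Step 3. Evaluate the standard form: now -2*y**2*exp(3*y)/15 + 4*y*exp(3*y)/45 - 4*exp(3*y)/135.
Answer: -2*y**2*exp(3*y)/15 + 4*y*exp(3*y)/45 - 4*exp(3*y)/135.


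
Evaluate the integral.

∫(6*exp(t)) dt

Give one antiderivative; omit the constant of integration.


Answer: 6*exp(t).


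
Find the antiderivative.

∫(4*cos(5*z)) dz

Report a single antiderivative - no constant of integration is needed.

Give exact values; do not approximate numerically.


Answer: 4*sin(5*z)/5.


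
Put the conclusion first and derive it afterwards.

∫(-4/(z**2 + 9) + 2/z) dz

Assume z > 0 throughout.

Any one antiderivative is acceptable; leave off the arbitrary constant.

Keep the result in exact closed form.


The answer is 2*log(z) - 4*atan(z/3)/3.
Step 1. Rewrite: now ∫(2/z) dz + ∫(-4/(z**2 + 9)) dz.
Step 2. Evaluate the standard form: now -4*atan(z/3)/3 + ∫(2/z) dz.
Step 3. Evaluate the standard form [assuming z > 0]: now 2*log(z) - 4*atan(z/3)/3.
Answer: 2*log(z) - 4*atan(z/3)/3.


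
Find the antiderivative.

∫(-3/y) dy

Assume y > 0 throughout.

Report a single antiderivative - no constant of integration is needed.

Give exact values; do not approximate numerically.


Answer: -3*log(y).


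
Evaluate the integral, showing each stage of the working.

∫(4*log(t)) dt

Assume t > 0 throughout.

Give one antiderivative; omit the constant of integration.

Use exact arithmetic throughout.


Step 1. Integrate ∫(4*log(t)) dt by parts with u = log(t), dv = (4) dt, so v = 4*t [assuming t > 0]: now 4*t*log(t) + ∫(-4) dt.
Step 2. Evaluate the standard form: now 4*t*log(t) - 4*t.
Answer: 4*t*log(t) - 4*t.


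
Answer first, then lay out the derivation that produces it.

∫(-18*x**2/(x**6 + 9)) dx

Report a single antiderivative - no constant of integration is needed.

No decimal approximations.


The answer is -2*atan(x**3/3).
Step 1. Substitute u = x**3, turning ∫(-18*x**2/(x**6 + 9)) dx into ∫(-6/(u**2 + 9)) du: now ∫(-6/(u**2 + 9)) du.
Step 2. Evaluate the standard form: now -2*atan(u/3).
Step 3. Substitute back u = x**3: now -2*atan(x**3/3).
Answer: -2*atan(x**3/3).


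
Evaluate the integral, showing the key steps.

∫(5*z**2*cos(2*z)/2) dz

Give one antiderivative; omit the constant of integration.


Step 1. Integrate ∫(5*z**2*cos(2*z)/2) dz by parts with u = z**2, dv = (5*cos(2*z)/2) dz, so v = 5*sin(2*z)/4: now 5*z**2*sin(2*z)/4 + ∫(-5*z*sin(2*z)/2) dz.
Step 2. Integrate ∫(-5*z*sin(2*z)/2) dz by parts with u = z, dv = (-5*sin(2*z)/2) dz, so v = 5*cos(2*z)/4: now 5*z**2*sin(2*z)/4 + 5*z*cos(2*z)/4 + ∫(-5*cos(2*z)/4) dz.
Step 3. Evaluate the standard form: now 5*z**2*sin(2*z)/4 + 5*z*cos(2*z)/4 - 5*sin(2*z)/8.
Answer: 5*z**2*sin(2*z)/4 + 5*z*cos(2*z)/4 - 5*sin(2*z)/8.


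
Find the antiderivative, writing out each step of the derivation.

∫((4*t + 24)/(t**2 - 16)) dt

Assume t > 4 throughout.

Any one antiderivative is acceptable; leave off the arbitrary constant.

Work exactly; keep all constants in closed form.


Step 1. Decompose ∫((4*t + 24)/(t**2 - 16)) dt by partial fractions, (4*t + 24)/(t**2 - 16) = -1/(t + 4) + 5/(t - 4): now ∫(5/(t - 4)) dt + ∫(-1/(t + 4)) dt.
Step 2. Evaluate the standard form [assuming t > -4]: now -log(t + 4) + ∫(5/(t - 4)) dt.
Step 3. Evaluate the standard form [assuming t > 4]: now 5*log(t - 4) - log(t + 4).
Answer: 5*log(t - 4) - log(t + 4).


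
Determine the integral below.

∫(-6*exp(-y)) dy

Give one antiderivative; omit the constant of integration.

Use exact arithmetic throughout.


Answer: 6*exp(-y).


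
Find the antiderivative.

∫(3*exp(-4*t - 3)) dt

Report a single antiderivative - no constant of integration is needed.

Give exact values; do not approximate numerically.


Answer: -3*exp(-4*t - 3)/4.


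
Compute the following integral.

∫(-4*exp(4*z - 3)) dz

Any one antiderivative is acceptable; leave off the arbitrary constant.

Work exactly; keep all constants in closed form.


Answer: -exp(4*z - 3).


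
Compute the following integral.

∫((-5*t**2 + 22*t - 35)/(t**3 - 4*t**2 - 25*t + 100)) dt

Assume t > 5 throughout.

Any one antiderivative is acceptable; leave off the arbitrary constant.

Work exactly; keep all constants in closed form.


Answer: -5*log(t - 5) + 3*log(t - 4) - 3*log(t + 5).
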